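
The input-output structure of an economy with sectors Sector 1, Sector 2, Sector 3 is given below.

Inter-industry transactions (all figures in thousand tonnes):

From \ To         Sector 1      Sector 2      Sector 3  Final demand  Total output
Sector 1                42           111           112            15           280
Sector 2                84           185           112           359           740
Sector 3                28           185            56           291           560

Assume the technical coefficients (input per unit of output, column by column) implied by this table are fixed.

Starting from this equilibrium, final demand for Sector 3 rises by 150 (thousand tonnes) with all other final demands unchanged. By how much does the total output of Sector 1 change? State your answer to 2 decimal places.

Technical coefficients a_ij = z_ij / X_j:
  a_11 = 42/280 = 0.15, a_21 = 84/280 = 0.30, a_31 = 28/280 = 0.10
  a_12 = 111/740 = 0.15, a_22 = 185/740 = 0.25, a_32 = 185/740 = 0.25
  a_13 = 112/560 = 0.20, a_23 = 112/560 = 0.20, a_33 = 56/560 = 0.10
I − A =
  [   0.85    -0.15    -0.20]
  [  -0.30     0.75    -0.20]
  [  -0.10    -0.25     0.90]
Cofactors of I−A, C_ij = (−1)^(i+j)·(minor ij) (rows/columns in the sector order above):
  C_11 = (0.75)(0.90) − (-0.20)(-0.25) = 0.6250
  C_12 = −[(-0.30)(0.90) − (-0.20)(-0.10)] = 0.2900
  C_13 = (-0.30)(-0.25) − (0.75)(-0.10) = 0.1500
  C_21 = −[(-0.15)(0.90) − (-0.20)(-0.25)] = 0.1850
  C_22 = (0.85)(0.90) − (-0.20)(-0.10) = 0.7450
  C_23 = −[(0.85)(-0.25) − (-0.15)(-0.10)] = 0.2275
  C_31 = (-0.15)(-0.20) − (-0.20)(0.75) = 0.1800
  C_32 = −[(0.85)(-0.20) − (-0.20)(-0.30)] = 0.2300
  C_33 = (0.85)(0.75) − (-0.15)(-0.30) = 0.5925
det(I−A) = Σ_j (I−A)_1j·C_1j = (0.85)(0.6250) + (-0.15)(0.2900) + (-0.20)(0.1500) = 0.45775
adj(I−A) = Cᵀ =
  [ 0.6250   0.1850   0.1800]
  [ 0.2900   0.7450   0.2300]
  [ 0.1500   0.2275   0.5925]
(I − A)⁻¹ = adj(I−A) / det(I−A) ≈
  [   1.3654     0.4042     0.3932]
  [   0.6335     1.6275     0.5025]
  [   0.3277     0.4970     1.2944]
Δx = (I − A)⁻¹ Δd with Δd having +150 in the Sector 3 component and 0 elsewhere.
So Δx_1 = L_13 · (+150), where L_13 = adj(I−A)_13 / det(I−A) = 0.1800 / 0.45775.
Δx_1 = 0.1800 × (+150) / 0.45775 = 27.00 / 0.45775 ≈ 58.98.

Δx_1 = 58.98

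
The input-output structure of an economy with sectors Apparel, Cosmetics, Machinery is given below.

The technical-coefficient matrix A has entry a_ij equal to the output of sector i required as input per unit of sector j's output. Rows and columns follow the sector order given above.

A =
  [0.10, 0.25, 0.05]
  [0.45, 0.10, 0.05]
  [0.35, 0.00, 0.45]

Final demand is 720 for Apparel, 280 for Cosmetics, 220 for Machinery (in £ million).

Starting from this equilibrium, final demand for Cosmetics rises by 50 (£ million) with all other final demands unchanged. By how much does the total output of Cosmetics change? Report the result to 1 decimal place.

I − A =
  [   0.90    -0.25    -0.05]
  [  -0.45     0.90    -0.05]
  [  -0.35     0.00     0.55]
Cofactors of I−A, C_ij = (−1)^(i+j)·(minor ij) (rows/columns in the sector order above):
  C_11 = (0.90)(0.55) − (-0.05)(0.00) = 0.4950
  C_12 = −[(-0.45)(0.55) − (-0.05)(-0.35)] = 0.2650
  C_13 = (-0.45)(0.00) − (0.90)(-0.35) = 0.3150
  C_21 = −[(-0.25)(0.55) − (-0.05)(0.00)] = 0.1375
  C_22 = (0.90)(0.55) − (-0.05)(-0.35) = 0.4775
  C_23 = −[(0.90)(0.00) − (-0.25)(-0.35)] = 0.0875
  C_31 = (-0.25)(-0.05) − (-0.05)(0.90) = 0.0575
  C_32 = −[(0.90)(-0.05) − (-0.05)(-0.45)] = 0.0675
  C_33 = (0.90)(0.90) − (-0.25)(-0.45) = 0.6975
det(I−A) = Σ_j (I−A)_1j·C_1j = (0.90)(0.4950) + (-0.25)(0.2650) + (-0.05)(0.3150) = 0.3635
adj(I−A) = Cᵀ =
  [ 0.4950   0.1375   0.0575]
  [ 0.2650   0.4775   0.0675]
  [ 0.3150   0.0875   0.6975]
(I − A)⁻¹ = adj(I−A) / det(I−A) ≈
  [   1.3618     0.3783     0.1582]
  [   0.7290     1.3136     0.1857]
  [   0.8666     0.2407     1.9188]
Δx = (I − A)⁻¹ Δd with Δd having +50 in the Cosmetics component and 0 elsewhere.
So Δx_C = L_CC · (+50), where L_CC = adj(I−A)_CC / det(I−A) = 0.4775 / 0.3635.
Δx_C = 0.4775 × (+50) / 0.3635 = 23.875 / 0.3635 ≈ 65.7.

Δx_C = 65.7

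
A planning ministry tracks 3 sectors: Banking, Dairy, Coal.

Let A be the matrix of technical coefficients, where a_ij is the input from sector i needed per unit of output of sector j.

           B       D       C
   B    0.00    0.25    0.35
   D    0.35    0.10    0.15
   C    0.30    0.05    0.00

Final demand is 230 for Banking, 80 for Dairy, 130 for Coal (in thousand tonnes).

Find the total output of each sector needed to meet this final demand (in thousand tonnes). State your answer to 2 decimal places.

x_B = 393.15, x_D = 285.48, x_C = 262.22

I − A =
  [   1.00    -0.25    -0.35]
  [  -0.35     0.90    -0.15]
  [  -0.30    -0.05     1.00]
Cofactors of I−A, C_ij = (−1)^(i+j)·(minor ij) (rows/columns in the sector order above):
  C_11 = (0.90)(1.00) − (-0.15)(-0.05) = 0.8925
  C_12 = −[(-0.35)(1.00) − (-0.15)(-0.30)] = 0.3950
  C_13 = (-0.35)(-0.05) − (0.90)(-0.30) = 0.2875
  C_21 = −[(-0.25)(1.00) − (-0.35)(-0.05)] = 0.2675
  C_22 = (1.00)(1.00) − (-0.35)(-0.30) = 0.8950
  C_23 = −[(1.00)(-0.05) − (-0.25)(-0.30)] = 0.1250
  C_31 = (-0.25)(-0.15) − (-0.35)(0.90) = 0.3525
  C_32 = −[(1.00)(-0.15) − (-0.35)(-0.35)] = 0.2725
  C_33 = (1.00)(0.90) − (-0.25)(-0.35) = 0.8125
det(I−A) = Σ_j (I−A)_1j·C_1j = (1.00)(0.8925) + (-0.25)(0.3950) + (-0.35)(0.2875) = 0.693125
adj(I−A) = Cᵀ =
  [ 0.8925   0.2675   0.3525]
  [ 0.3950   0.8950   0.2725]
  [ 0.2875   0.1250   0.8125]
(I − A)⁻¹ = adj(I−A) / det(I−A) ≈
  [   1.2876     0.3859     0.5086]
  [   0.5699     1.2913     0.3931]
  [   0.4148     0.1803     1.1722]
x = (I − A)⁻¹ d = adj(I−A)·d / det(I−A), with det(I−A) = 0.693125:
  x_B = (0.8925·230 + 0.2675·80 + 0.3525·130) / 0.693125 = 272.50 / 0.693125 ≈ 393.15
  x_D = (0.3950·230 + 0.8950·80 + 0.2725·130) / 0.693125 = 197.875 / 0.693125 ≈ 285.48
  x_C = (0.2875·230 + 0.1250·80 + 0.8125·130) / 0.693125 = 181.75 / 0.693125 ≈ 262.22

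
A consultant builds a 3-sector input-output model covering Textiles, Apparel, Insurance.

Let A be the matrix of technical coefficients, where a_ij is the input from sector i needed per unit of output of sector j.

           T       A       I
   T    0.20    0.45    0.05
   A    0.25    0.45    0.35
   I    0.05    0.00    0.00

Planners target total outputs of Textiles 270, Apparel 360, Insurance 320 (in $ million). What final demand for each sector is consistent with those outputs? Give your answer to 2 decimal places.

I − A =
  [   0.80    -0.45    -0.05]
  [  -0.25     0.55    -0.35]
  [  -0.05     0.00     1.00]
d = (I − A) x:
  d_T = (+0.80)·270 + (-0.45)·360 + (-0.05)·320 = 38.00
  d_A = (-0.25)·270 + (+0.55)·360 + (-0.35)·320 = 18.50
  d_I = (-0.05)·270 + (+0.00)·360 + (+1.00)·320 = 306.50

d_T = 38.00, d_A = 18.50, d_I = 306.50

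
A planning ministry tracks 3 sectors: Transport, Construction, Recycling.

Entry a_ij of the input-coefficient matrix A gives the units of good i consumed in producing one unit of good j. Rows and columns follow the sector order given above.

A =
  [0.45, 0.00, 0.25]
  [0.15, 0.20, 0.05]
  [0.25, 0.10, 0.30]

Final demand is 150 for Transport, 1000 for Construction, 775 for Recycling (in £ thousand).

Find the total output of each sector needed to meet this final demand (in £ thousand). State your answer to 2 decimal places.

x_1 = 1046.72, x_2 = 1552.68, x_3 = 1702.78

I − A =
  [   0.55     0.00    -0.25]
  [  -0.15     0.80    -0.05]
  [  -0.25    -0.10     0.70]
Cofactors of I−A, C_ij = (−1)^(i+j)·(minor ij) (rows/columns in the sector order above):
  C_11 = (0.80)(0.70) − (-0.05)(-0.10) = 0.5550
  C_12 = −[(-0.15)(0.70) − (-0.05)(-0.25)] = 0.1175
  C_13 = (-0.15)(-0.10) − (0.80)(-0.25) = 0.2150
  C_21 = −[(0.00)(0.70) − (-0.25)(-0.10)] = 0.0250
  C_22 = (0.55)(0.70) − (-0.25)(-0.25) = 0.3225
  C_23 = −[(0.55)(-0.10) − (0.00)(-0.25)] = 0.0550
  C_31 = (0.00)(-0.05) − (-0.25)(0.80) = 0.2000
  C_32 = −[(0.55)(-0.05) − (-0.25)(-0.15)] = 0.0650
  C_33 = (0.55)(0.80) − (0.00)(-0.15) = 0.4400
det(I−A) = Σ_j (I−A)_1j·C_1j = (0.55)(0.5550) + (0.00)(0.1175) + (-0.25)(0.2150) = 0.2515
adj(I−A) = Cᵀ =
  [ 0.5550   0.0250   0.2000]
  [ 0.1175   0.3225   0.0650]
  [ 0.2150   0.0550   0.4400]
(I − A)⁻¹ = adj(I−A) / det(I−A) ≈
  [   2.2068     0.0994     0.7952]
  [   0.4672     1.2823     0.2584]
  [   0.8549     0.2187     1.7495]
x = (I − A)⁻¹ d = adj(I−A)·d / det(I−A), with det(I−A) = 0.2515:
  x_1 = (0.5550·150 + 0.0250·1000 + 0.2000·775) / 0.2515 = 263.25 / 0.2515 ≈ 1046.72
  x_2 = (0.1175·150 + 0.3225·1000 + 0.0650·775) / 0.2515 = 390.50 / 0.2515 ≈ 1552.68
  x_3 = (0.2150·150 + 0.0550·1000 + 0.4400·775) / 0.2515 = 428.25 / 0.2515 ≈ 1702.78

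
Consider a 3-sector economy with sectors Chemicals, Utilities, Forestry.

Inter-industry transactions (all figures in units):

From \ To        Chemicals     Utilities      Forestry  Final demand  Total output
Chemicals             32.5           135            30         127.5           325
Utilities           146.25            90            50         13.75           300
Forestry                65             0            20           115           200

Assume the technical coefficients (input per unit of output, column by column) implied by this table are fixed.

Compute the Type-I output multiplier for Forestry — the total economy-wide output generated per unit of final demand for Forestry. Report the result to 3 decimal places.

m_F = 2.747

Technical coefficients a_ij = z_ij / X_j:
  a_CC = 32.5/325 = 0.10, a_UC = 146.25/325 = 0.45, a_FC = 65/325 = 0.20
  a_CU = 135/300 = 0.45, a_UU = 90/300 = 0.30, a_FU = 0/300 = 0.00
  a_CF = 30/200 = 0.15, a_UF = 50/200 = 0.25, a_FF = 20/200 = 0.10
I − A =
  [   0.90    -0.45    -0.15]
  [  -0.45     0.70    -0.25]
  [  -0.20     0.00     0.90]
Cofactors of I−A, C_ij = (−1)^(i+j)·(minor ij) (rows/columns in the sector order above):
  C_11 = (0.70)(0.90) − (-0.25)(0.00) = 0.6300
  C_12 = −[(-0.45)(0.90) − (-0.25)(-0.20)] = 0.4550
  C_13 = (-0.45)(0.00) − (0.70)(-0.20) = 0.1400
  C_21 = −[(-0.45)(0.90) − (-0.15)(0.00)] = 0.4050
  C_22 = (0.90)(0.90) − (-0.15)(-0.20) = 0.7800
  C_23 = −[(0.90)(0.00) − (-0.45)(-0.20)] = 0.0900
  C_31 = (-0.45)(-0.25) − (-0.15)(0.70) = 0.2175
  C_32 = −[(0.90)(-0.25) − (-0.15)(-0.45)] = 0.2925
  C_33 = (0.90)(0.70) − (-0.45)(-0.45) = 0.4275
det(I−A) = Σ_j (I−A)_1j·C_1j = (0.90)(0.6300) + (-0.45)(0.4550) + (-0.15)(0.1400) = 0.34125
adj(I−A) = Cᵀ =
  [ 0.6300   0.4050   0.2175]
  [ 0.4550   0.7800   0.2925]
  [ 0.1400   0.0900   0.4275]
(I − A)⁻¹ = adj(I−A) / det(I−A) ≈
  [   1.8462     1.1868     0.6374]
  [   1.3333     2.2857     0.8571]
  [   0.4103     0.2637     1.2527]
The output multiplier for sector j is the column-j sum of the Leontief inverse (I − A)⁻¹ = adj(I−A) / det(I−A).
Column F of adj(I−A): (0.2175, 0.2925, 0.4275); det(I−A) = 0.34125.
m_F = (0.2175 + 0.2925 + 0.4275) / 0.34125 = 0.9375 / 0.34125 ≈ 2.747.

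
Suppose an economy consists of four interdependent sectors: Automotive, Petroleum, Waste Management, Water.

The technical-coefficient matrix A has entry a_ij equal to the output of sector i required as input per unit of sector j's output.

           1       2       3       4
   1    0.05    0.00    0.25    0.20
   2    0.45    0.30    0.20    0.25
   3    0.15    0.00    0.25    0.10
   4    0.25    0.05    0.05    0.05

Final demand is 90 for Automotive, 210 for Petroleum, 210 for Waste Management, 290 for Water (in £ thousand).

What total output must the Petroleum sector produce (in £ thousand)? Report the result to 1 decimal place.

x_2 = 760.1

I − A =
  [   0.95     0.00    -0.25    -0.20]
  [  -0.45     0.70    -0.20    -0.25]
  [  -0.15     0.00     0.75    -0.10]
  [  -0.25    -0.05    -0.05     0.95]
Compute the cofactors C_ij = (−1)^(i+j)·(3×3 minor ij) of I−A; the adjugate is their transpose:
adj(I−A) = Cᵀ =
  [ 0.484875   0.008750   0.172125   0.122500]
  [ 0.400625   0.591250   0.309375   0.272500]
  [ 0.117625   0.006250   0.580375   0.087500]
  [ 0.154875   0.033750   0.092125   0.472500]
det(I−A) = Σ_j (I−A)_1j·C_1j = (0.95)(0.484875) + (0.00)(0.400625) + (-0.25)(0.117625) + (-0.20)(0.154875) = 0.40025
(I − A)⁻¹ = adj(I−A) / det(I−A) ≈
  [   1.2114     0.0219     0.4300     0.3061]
  [   1.0009     1.4772     0.7730     0.6808]
  [   0.2939     0.0156     1.4500     0.2186]
  [   0.3869     0.0843     0.2302     1.1805]
x = (I − A)⁻¹ d = adj(I−A)·d / det(I−A), with det(I−A) = 0.40025:
  x_1 = (0.484875·90 + 0.008750·210 + 0.172125·210 + 0.122500·290) / 0.40025 = 117.1475 / 0.40025 ≈ 292.7
  x_2 = (0.400625·90 + 0.591250·210 + 0.309375·210 + 0.272500·290) / 0.40025 = 304.2125 / 0.40025 ≈ 760.1
  x_3 = (0.117625·90 + 0.006250·210 + 0.580375·210 + 0.087500·290) / 0.40025 = 159.1525 / 0.40025 ≈ 397.6
  x_4 = (0.154875·90 + 0.033750·210 + 0.092125·210 + 0.472500·290) / 0.40025 = 177.3975 / 0.40025 ≈ 443.2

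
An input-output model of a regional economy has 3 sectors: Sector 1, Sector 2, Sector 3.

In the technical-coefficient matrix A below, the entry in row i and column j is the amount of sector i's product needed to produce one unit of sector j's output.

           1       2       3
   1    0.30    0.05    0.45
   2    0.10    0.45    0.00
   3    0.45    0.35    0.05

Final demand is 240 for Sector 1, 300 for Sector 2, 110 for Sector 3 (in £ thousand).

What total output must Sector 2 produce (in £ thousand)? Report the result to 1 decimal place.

x_2 = 711.9

I − A =
  [   0.70    -0.05    -0.45]
  [  -0.10     0.55     0.00]
  [  -0.45    -0.35     0.95]
Cofactors of I−A, C_ij = (−1)^(i+j)·(minor ij) (rows/columns in the sector order above):
  C_11 = (0.55)(0.95) − (0.00)(-0.35) = 0.5225
  C_12 = −[(-0.10)(0.95) − (0.00)(-0.45)] = 0.0950
  C_13 = (-0.10)(-0.35) − (0.55)(-0.45) = 0.2825
  C_21 = −[(-0.05)(0.95) − (-0.45)(-0.35)] = 0.2050
  C_22 = (0.70)(0.95) − (-0.45)(-0.45) = 0.4625
  C_23 = −[(0.70)(-0.35) − (-0.05)(-0.45)] = 0.2675
  C_31 = (-0.05)(0.00) − (-0.45)(0.55) = 0.2475
  C_32 = −[(0.70)(0.00) − (-0.45)(-0.10)] = 0.0450
  C_33 = (0.70)(0.55) − (-0.05)(-0.10) = 0.3800
det(I−A) = Σ_j (I−A)_1j·C_1j = (0.70)(0.5225) + (-0.05)(0.0950) + (-0.45)(0.2825) = 0.233875
adj(I−A) = Cᵀ =
  [ 0.5225   0.2050   0.2475]
  [ 0.0950   0.4625   0.0450]
  [ 0.2825   0.2675   0.3800]
(I − A)⁻¹ = adj(I−A) / det(I−A) ≈
  [   2.2341     0.8765     1.0583]
  [   0.4062     1.9776     0.1924]
  [   1.2079     1.1438     1.6248]
x = (I − A)⁻¹ d = adj(I−A)·d / det(I−A), with det(I−A) = 0.233875:
  x_1 = (0.5225·240 + 0.2050·300 + 0.2475·110) / 0.233875 = 214.125 / 0.233875 ≈ 915.6
  x_2 = (0.0950·240 + 0.4625·300 + 0.0450·110) / 0.233875 = 166.50 / 0.233875 ≈ 711.9
  x_3 = (0.2825·240 + 0.2675·300 + 0.3800·110) / 0.233875 = 189.85 / 0.233875 ≈ 811.8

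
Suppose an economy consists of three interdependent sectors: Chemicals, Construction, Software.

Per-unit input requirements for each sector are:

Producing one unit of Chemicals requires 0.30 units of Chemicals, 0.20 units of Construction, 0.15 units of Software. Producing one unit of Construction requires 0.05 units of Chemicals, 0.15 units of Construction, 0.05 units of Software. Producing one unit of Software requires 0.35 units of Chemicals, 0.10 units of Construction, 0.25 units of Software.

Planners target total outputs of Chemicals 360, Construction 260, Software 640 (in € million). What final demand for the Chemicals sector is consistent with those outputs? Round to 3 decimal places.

d_1 = 15.000

I − A =
  [   0.70    -0.05    -0.35]
  [  -0.20     0.85    -0.10]
  [  -0.15    -0.05     0.75]
d = (I − A) x:
  d_1 = (+0.70)·360 + (-0.05)·260 + (-0.35)·640 = 15.000
  d_2 = (-0.20)·360 + (+0.85)·260 + (-0.10)·640 = 85.000
  d_3 = (-0.15)·360 + (-0.05)·260 + (+0.75)·640 = 413.000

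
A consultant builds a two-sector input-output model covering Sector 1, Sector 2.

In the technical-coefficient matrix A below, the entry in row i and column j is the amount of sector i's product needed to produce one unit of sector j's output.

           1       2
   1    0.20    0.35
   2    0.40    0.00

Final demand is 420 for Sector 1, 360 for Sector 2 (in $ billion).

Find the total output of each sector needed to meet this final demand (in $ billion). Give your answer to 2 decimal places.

I − A =
  [   0.80    -0.35]
  [  -0.40     1.00]
det(I−A) = (0.80)(1.00) − (-0.35)(-0.40) = 0.6600
adj(I−A) = [[1.00, 0.35], [0.40, 0.80]]
(I − A)⁻¹ = adj(I−A) / det(I−A) ≈
  [   1.5152     0.5303]
  [   0.6061     1.2121]
x = (I − A)⁻¹ d = adj(I−A)·d / det(I−A), with det(I−A) = 0.6600:
  x_1 = (1.00·420 + 0.35·360) / 0.6600 = 546.00 / 0.6600 ≈ 827.27
  x_2 = (0.40·420 + 0.80·360) / 0.6600 = 456.00 / 0.6600 ≈ 690.91

x_1 = 827.27, x_2 = 690.91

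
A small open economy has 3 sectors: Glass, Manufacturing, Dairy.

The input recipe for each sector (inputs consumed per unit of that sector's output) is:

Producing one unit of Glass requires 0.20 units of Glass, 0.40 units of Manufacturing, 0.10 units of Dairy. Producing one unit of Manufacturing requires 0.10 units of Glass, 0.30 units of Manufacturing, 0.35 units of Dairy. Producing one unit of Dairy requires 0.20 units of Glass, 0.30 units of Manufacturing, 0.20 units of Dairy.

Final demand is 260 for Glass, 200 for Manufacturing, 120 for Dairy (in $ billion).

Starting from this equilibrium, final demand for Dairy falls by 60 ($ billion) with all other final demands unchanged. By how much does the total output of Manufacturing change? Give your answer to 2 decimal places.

I − A =
  [   0.80    -0.10    -0.20]
  [  -0.40     0.70    -0.30]
  [  -0.10    -0.35     0.80]
Cofactors of I−A, C_ij = (−1)^(i+j)·(minor ij) (rows/columns in the sector order above):
  C_11 = (0.70)(0.80) − (-0.30)(-0.35) = 0.4550
  C_12 = −[(-0.40)(0.80) − (-0.30)(-0.10)] = 0.3500
  C_13 = (-0.40)(-0.35) − (0.70)(-0.10) = 0.2100
  C_21 = −[(-0.10)(0.80) − (-0.20)(-0.35)] = 0.1500
  C_22 = (0.80)(0.80) − (-0.20)(-0.10) = 0.6200
  C_23 = −[(0.80)(-0.35) − (-0.10)(-0.10)] = 0.2900
  C_31 = (-0.10)(-0.30) − (-0.20)(0.70) = 0.1700
  C_32 = −[(0.80)(-0.30) − (-0.20)(-0.40)] = 0.3200
  C_33 = (0.80)(0.70) − (-0.10)(-0.40) = 0.5200
det(I−A) = Σ_j (I−A)_1j·C_1j = (0.80)(0.4550) + (-0.10)(0.3500) + (-0.20)(0.2100) = 0.2870
adj(I−A) = Cᵀ =
  [ 0.4550   0.1500   0.1700]
  [ 0.3500   0.6200   0.3200]
  [ 0.2100   0.2900   0.5200]
(I − A)⁻¹ = adj(I−A) / det(I−A) ≈
  [   1.5854     0.5226     0.5923]
  [   1.2195     2.1603     1.1150]
  [   0.7317     1.0105     1.8118]
Δx = (I − A)⁻¹ Δd with Δd having -60 in the Dairy component and 0 elsewhere.
So Δx_2 = L_23 · (-60), where L_23 = adj(I−A)_23 / det(I−A) = 0.3200 / 0.2870.
Δx_2 = 0.3200 × (-60) / 0.2870 = -19.20 / 0.2870 ≈ -66.90.

Δx_2 = -66.90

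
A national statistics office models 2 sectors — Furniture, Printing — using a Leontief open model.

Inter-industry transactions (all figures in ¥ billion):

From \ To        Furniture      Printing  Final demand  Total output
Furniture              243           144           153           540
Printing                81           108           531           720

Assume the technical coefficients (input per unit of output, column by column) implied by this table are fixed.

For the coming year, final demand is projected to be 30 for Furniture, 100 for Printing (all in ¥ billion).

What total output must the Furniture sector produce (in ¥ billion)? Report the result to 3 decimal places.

Technical coefficients a_ij = z_ij / X_j:
  a_11 = 243/540 = 0.45, a_21 = 81/540 = 0.15
  a_12 = 144/720 = 0.20, a_22 = 108/720 = 0.15
I − A =
  [   0.55    -0.20]
  [  -0.15     0.85]
det(I−A) = (0.55)(0.85) − (-0.20)(-0.15) = 0.4375
adj(I−A) = [[0.85, 0.20], [0.15, 0.55]]
(I − A)⁻¹ = adj(I−A) / det(I−A) ≈
  [   1.9429     0.4571]
  [   0.3429     1.2571]
x = (I − A)⁻¹ d = adj(I−A)·d / det(I−A), with det(I−A) = 0.4375:
  x_1 = (0.85·30 + 0.20·100) / 0.4375 = 45.50 / 0.4375 = 104.000
  x_2 = (0.15·30 + 0.55·100) / 0.4375 = 59.50 / 0.4375 = 136.000

x_1 = 104.000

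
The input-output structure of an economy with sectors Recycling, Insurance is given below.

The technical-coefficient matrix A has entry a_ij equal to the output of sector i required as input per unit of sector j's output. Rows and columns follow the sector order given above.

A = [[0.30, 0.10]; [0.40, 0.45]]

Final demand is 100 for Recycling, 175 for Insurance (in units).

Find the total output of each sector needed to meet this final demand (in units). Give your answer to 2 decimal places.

x_R = 210.14, x_I = 471.01

I − A =
  [   0.70    -0.10]
  [  -0.40     0.55]
det(I−A) = (0.70)(0.55) − (-0.10)(-0.40) = 0.3450
adj(I−A) = [[0.55, 0.10], [0.40, 0.70]]
(I − A)⁻¹ = adj(I−A) / det(I−A) ≈
  [   1.5942     0.2899]
  [   1.1594     2.0290]
x = (I − A)⁻¹ d = adj(I−A)·d / det(I−A), with det(I−A) = 0.3450:
  x_R = (0.55·100 + 0.10·175) / 0.3450 = 72.50 / 0.3450 ≈ 210.14
  x_I = (0.40·100 + 0.70·175) / 0.3450 = 162.50 / 0.3450 ≈ 471.01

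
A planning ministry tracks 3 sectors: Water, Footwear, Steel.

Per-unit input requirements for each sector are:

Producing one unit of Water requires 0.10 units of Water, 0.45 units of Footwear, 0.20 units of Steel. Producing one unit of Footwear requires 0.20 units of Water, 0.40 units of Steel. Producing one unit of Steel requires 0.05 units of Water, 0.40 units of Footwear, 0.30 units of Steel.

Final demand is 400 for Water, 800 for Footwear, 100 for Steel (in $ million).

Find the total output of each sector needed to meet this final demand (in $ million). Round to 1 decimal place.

I − A =
  [   0.90    -0.20    -0.05]
  [  -0.45     1.00    -0.40]
  [  -0.20    -0.40     0.70]
Cofactors of I−A, C_ij = (−1)^(i+j)·(minor ij) (rows/columns in the sector order above):
  C_11 = (1.00)(0.70) − (-0.40)(-0.40) = 0.5400
  C_12 = −[(-0.45)(0.70) − (-0.40)(-0.20)] = 0.3950
  C_13 = (-0.45)(-0.40) − (1.00)(-0.20) = 0.3800
  C_21 = −[(-0.20)(0.70) − (-0.05)(-0.40)] = 0.1600
  C_22 = (0.90)(0.70) − (-0.05)(-0.20) = 0.6200
  C_23 = −[(0.90)(-0.40) − (-0.20)(-0.20)] = 0.4000
  C_31 = (-0.20)(-0.40) − (-0.05)(1.00) = 0.1300
  C_32 = −[(0.90)(-0.40) − (-0.05)(-0.45)] = 0.3825
  C_33 = (0.90)(1.00) − (-0.20)(-0.45) = 0.8100
det(I−A) = Σ_j (I−A)_1j·C_1j = (0.90)(0.5400) + (-0.20)(0.3950) + (-0.05)(0.3800) = 0.3880
adj(I−A) = Cᵀ =
  [ 0.5400   0.1600   0.1300]
  [ 0.3950   0.6200   0.3825]
  [ 0.3800   0.4000   0.8100]
(I − A)⁻¹ = adj(I−A) / det(I−A) ≈
  [   1.3918     0.4124     0.3351]
  [   1.0180     1.5979     0.9858]
  [   0.9794     1.0309     2.0876]
x = (I − A)⁻¹ d = adj(I−A)·d / det(I−A), with det(I−A) = 0.3880:
  x_1 = (0.5400·400 + 0.1600·800 + 0.1300·100) / 0.3880 = 357.00 / 0.3880 ≈ 920.1
  x_2 = (0.3950·400 + 0.6200·800 + 0.3825·100) / 0.3880 = 692.25 / 0.3880 ≈ 1784.1
  x_3 = (0.3800·400 + 0.4000·800 + 0.8100·100) / 0.3880 = 553.00 / 0.3880 ≈ 1425.3

x_1 = 920.1, x_2 = 1784.1, x_3 = 1425.3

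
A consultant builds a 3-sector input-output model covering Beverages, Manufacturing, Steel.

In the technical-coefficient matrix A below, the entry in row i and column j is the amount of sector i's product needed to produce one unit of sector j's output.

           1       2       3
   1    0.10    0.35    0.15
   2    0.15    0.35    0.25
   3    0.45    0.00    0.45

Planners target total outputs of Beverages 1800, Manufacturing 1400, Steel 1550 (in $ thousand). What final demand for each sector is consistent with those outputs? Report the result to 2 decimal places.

d_1 = 897.50, d_2 = 252.50, d_3 = 42.50

I − A =
  [   0.90    -0.35    -0.15]
  [  -0.15     0.65    -0.25]
  [  -0.45     0.00     0.55]
d = (I − A) x:
  d_1 = (+0.90)·1800 + (-0.35)·1400 + (-0.15)·1550 = 897.50
  d_2 = (-0.15)·1800 + (+0.65)·1400 + (-0.25)·1550 = 252.50
  d_3 = (-0.45)·1800 + (+0.00)·1400 + (+0.55)·1550 = 42.50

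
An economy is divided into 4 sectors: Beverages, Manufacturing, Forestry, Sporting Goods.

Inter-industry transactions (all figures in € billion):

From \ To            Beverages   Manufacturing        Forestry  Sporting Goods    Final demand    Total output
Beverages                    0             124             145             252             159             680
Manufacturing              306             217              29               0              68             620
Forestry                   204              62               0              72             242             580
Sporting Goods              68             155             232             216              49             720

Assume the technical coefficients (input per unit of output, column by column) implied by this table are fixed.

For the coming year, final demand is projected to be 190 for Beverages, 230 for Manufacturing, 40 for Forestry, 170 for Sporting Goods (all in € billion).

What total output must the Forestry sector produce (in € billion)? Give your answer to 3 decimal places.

Technical coefficients a_ij = z_ij / X_j:
  a_11 = 0/680 = 0.00, a_21 = 306/680 = 0.45, a_31 = 204/680 = 0.30, a_41 = 68/680 = 0.10
  a_12 = 124/620 = 0.20, a_22 = 217/620 = 0.35, a_32 = 62/620 = 0.10, a_42 = 155/620 = 0.25
  a_13 = 145/580 = 0.25, a_23 = 29/580 = 0.05, a_33 = 0/580 = 0.00, a_43 = 232/580 = 0.40
  a_14 = 252/720 = 0.35, a_24 = 0/720 = 0.00, a_34 = 72/720 = 0.10, a_44 = 216/720 = 0.30
I − A =
  [   1.00    -0.20    -0.25    -0.35]
  [  -0.45     0.65    -0.05     0.00]
  [  -0.30    -0.10     1.00    -0.10]
  [  -0.10    -0.25    -0.40     0.70]
Compute the cofactors C_ij = (−1)^(i+j)·(3×3 minor ij) of I−A; the adjugate is their transpose:
adj(I−A) = Cᵀ =
  [ 0.424250   0.257250   0.216125   0.243000]
  [ 0.308000   0.528000   0.175000   0.179000]
  [ 0.185750   0.161750   0.329875   0.140000]
  [ 0.276750   0.317750   0.281875   0.492000]
det(I−A) = Σ_j (I−A)_1j·C_1j = (1.00)(0.424250) + (-0.20)(0.308000) + (-0.25)(0.185750) + (-0.35)(0.276750) = 0.21935
(I − A)⁻¹ = adj(I−A) / det(I−A) ≈
  [   1.9341     1.1728     0.9853     1.1078]
  [   1.4041     2.4071     0.7978     0.8160]
  [   0.8468     0.7374     1.5039     0.6382]
  [   1.2617     1.4486     1.2850     2.2430]
x = (I − A)⁻¹ d = adj(I−A)·d / det(I−A), with det(I−A) = 0.21935:
  x_1 = (0.424250·190 + 0.257250·230 + 0.216125·40 + 0.243000·170) / 0.21935 = 189.73 / 0.21935 ≈ 864.965
  x_2 = (0.308000·190 + 0.528000·230 + 0.175000·40 + 0.179000·170) / 0.21935 = 217.39 / 0.21935 ≈ 991.065
  x_3 = (0.185750·190 + 0.161750·230 + 0.329875·40 + 0.140000·170) / 0.21935 = 109.49 / 0.21935 ≈ 499.157
  x_4 = (0.276750·190 + 0.317750·230 + 0.281875·40 + 0.492000·170) / 0.21935 = 220.58 / 0.21935 ≈ 1005.607

x_3 = 499.157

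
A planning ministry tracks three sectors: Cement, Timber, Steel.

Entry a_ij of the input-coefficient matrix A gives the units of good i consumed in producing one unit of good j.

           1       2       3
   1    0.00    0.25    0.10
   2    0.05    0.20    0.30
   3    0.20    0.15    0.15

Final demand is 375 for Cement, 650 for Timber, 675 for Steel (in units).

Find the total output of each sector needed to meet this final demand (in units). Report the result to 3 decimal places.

x_1 = 827.884, x_2 = 1322.611, x_3 = 1222.316

I − A =
  [   1.00    -0.25    -0.10]
  [  -0.05     0.80    -0.30]
  [  -0.20    -0.15     0.85]
Cofactors of I−A, C_ij = (−1)^(i+j)·(minor ij) (rows/columns in the sector order above):
  C_11 = (0.80)(0.85) − (-0.30)(-0.15) = 0.6350
  C_12 = −[(-0.05)(0.85) − (-0.30)(-0.20)] = 0.1025
  C_13 = (-0.05)(-0.15) − (0.80)(-0.20) = 0.1675
  C_21 = −[(-0.25)(0.85) − (-0.10)(-0.15)] = 0.2275
  C_22 = (1.00)(0.85) − (-0.10)(-0.20) = 0.8300
  C_23 = −[(1.00)(-0.15) − (-0.25)(-0.20)] = 0.2000
  C_31 = (-0.25)(-0.30) − (-0.10)(0.80) = 0.1550
  C_32 = −[(1.00)(-0.30) − (-0.10)(-0.05)] = 0.3050
  C_33 = (1.00)(0.80) − (-0.25)(-0.05) = 0.7875
det(I−A) = Σ_j (I−A)_1j·C_1j = (1.00)(0.6350) + (-0.25)(0.1025) + (-0.10)(0.1675) = 0.592625
adj(I−A) = Cᵀ =
  [ 0.6350   0.2275   0.1550]
  [ 0.1025   0.8300   0.3050]
  [ 0.1675   0.2000   0.7875]
(I − A)⁻¹ = adj(I−A) / det(I−A) ≈
  [   1.0715     0.3839     0.2615]
  [   0.1730     1.4005     0.5147]
  [   0.2826     0.3375     1.3288]
x = (I − A)⁻¹ d = adj(I−A)·d / det(I−A), with det(I−A) = 0.592625:
  x_1 = (0.6350·375 + 0.2275·650 + 0.1550·675) / 0.592625 = 490.625 / 0.592625 ≈ 827.884
  x_2 = (0.1025·375 + 0.8300·650 + 0.3050·675) / 0.592625 = 783.8125 / 0.592625 ≈ 1322.611
  x_3 = (0.1675·375 + 0.2000·650 + 0.7875·675) / 0.592625 = 724.375 / 0.592625 ≈ 1222.316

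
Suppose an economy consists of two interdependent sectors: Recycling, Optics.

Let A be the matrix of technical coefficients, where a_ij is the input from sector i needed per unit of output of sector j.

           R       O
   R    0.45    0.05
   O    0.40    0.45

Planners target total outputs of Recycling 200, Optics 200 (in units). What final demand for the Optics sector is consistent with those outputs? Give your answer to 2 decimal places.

d_O = 30.00

I − A =
  [   0.55    -0.05]
  [  -0.40     0.55]
d = (I − A) x:
  d_R = (+0.55)·200 + (-0.05)·200 = 100.00
  d_O = (-0.40)·200 + (+0.55)·200 = 30.00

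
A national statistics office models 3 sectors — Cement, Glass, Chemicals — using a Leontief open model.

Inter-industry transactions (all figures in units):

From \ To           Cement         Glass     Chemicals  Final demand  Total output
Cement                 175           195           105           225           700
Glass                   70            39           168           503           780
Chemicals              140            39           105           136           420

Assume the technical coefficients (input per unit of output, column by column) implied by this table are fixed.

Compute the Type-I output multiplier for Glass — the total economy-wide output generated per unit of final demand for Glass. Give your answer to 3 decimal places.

m_2 = 1.852

Technical coefficients a_ij = z_ij / X_j:
  a_11 = 175/700 = 0.25, a_21 = 70/700 = 0.10, a_31 = 140/700 = 0.20
  a_12 = 195/780 = 0.25, a_22 = 39/780 = 0.05, a_32 = 39/780 = 0.05
  a_13 = 105/420 = 0.25, a_23 = 168/420 = 0.40, a_33 = 105/420 = 0.25
I − A =
  [   0.75    -0.25    -0.25]
  [  -0.10     0.95    -0.40]
  [  -0.20    -0.05     0.75]
Cofactors of I−A, C_ij = (−1)^(i+j)·(minor ij) (rows/columns in the sector order above):
  C_11 = (0.95)(0.75) − (-0.40)(-0.05) = 0.6925
  C_12 = −[(-0.10)(0.75) − (-0.40)(-0.20)] = 0.1550
  C_13 = (-0.10)(-0.05) − (0.95)(-0.20) = 0.1950
  C_21 = −[(-0.25)(0.75) − (-0.25)(-0.05)] = 0.2000
  C_22 = (0.75)(0.75) − (-0.25)(-0.20) = 0.5125
  C_23 = −[(0.75)(-0.05) − (-0.25)(-0.20)] = 0.0875
  C_31 = (-0.25)(-0.40) − (-0.25)(0.95) = 0.3375
  C_32 = −[(0.75)(-0.40) − (-0.25)(-0.10)] = 0.3250
  C_33 = (0.75)(0.95) − (-0.25)(-0.10) = 0.6875
det(I−A) = Σ_j (I−A)_1j·C_1j = (0.75)(0.6925) + (-0.25)(0.1550) + (-0.25)(0.1950) = 0.431875
adj(I−A) = Cᵀ =
  [ 0.6925   0.2000   0.3375]
  [ 0.1550   0.5125   0.3250]
  [ 0.1950   0.0875   0.6875]
(I − A)⁻¹ = adj(I−A) / det(I−A) ≈
  [   1.6035     0.4631     0.7815]
  [   0.3589     1.1867     0.7525]
  [   0.4515     0.2026     1.5919]
The output multiplier for sector j is the column-j sum of the Leontief inverse (I − A)⁻¹ = adj(I−A) / det(I−A).
Column 2 of adj(I−A): (0.2000, 0.5125, 0.0875); det(I−A) = 0.431875.
m_2 = (0.2000 + 0.5125 + 0.0875) / 0.431875 = 0.80 / 0.431875 ≈ 1.852.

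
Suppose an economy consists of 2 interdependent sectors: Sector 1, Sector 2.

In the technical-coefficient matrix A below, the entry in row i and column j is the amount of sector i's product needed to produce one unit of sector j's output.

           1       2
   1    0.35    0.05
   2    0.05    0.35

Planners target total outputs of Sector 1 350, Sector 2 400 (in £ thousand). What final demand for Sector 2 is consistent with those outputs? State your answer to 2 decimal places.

d_2 = 242.50

I − A =
  [   0.65    -0.05]
  [  -0.05     0.65]
d = (I − A) x:
  d_1 = (+0.65)·350 + (-0.05)·400 = 207.50
  d_2 = (-0.05)·350 + (+0.65)·400 = 242.50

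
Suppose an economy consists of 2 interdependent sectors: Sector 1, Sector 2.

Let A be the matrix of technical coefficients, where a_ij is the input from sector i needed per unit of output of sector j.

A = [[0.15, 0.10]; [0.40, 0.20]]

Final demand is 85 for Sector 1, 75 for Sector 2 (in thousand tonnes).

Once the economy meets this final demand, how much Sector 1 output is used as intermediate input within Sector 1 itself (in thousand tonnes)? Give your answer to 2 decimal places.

z_11 = 17.70

I − A =
  [   0.85    -0.10]
  [  -0.40     0.80]
det(I−A) = (0.85)(0.80) − (-0.10)(-0.40) = 0.6400
adj(I−A) = [[0.80, 0.10], [0.40, 0.85]]
(I − A)⁻¹ = adj(I−A) / det(I−A) ≈
  [   1.2500     0.1563]
  [   0.6250     1.3281]
First solve x = (I − A)⁻¹ d = adj(I−A)·d / det(I−A); in particular x_1 = (0.80·85 + 0.10·75) / 0.6400 = 75.50 / 0.6400 ≈ 117.9688.
Intermediate flow from 1 to 1: z_11 = a_11 · x_1 = 0.15 × 75.50 / 0.6400 = 11.325 / 0.6400 ≈ 17.70.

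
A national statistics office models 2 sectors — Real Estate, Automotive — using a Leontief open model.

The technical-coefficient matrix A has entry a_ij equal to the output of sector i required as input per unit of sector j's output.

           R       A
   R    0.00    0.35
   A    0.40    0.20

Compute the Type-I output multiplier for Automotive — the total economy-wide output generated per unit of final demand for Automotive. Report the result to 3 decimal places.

I − A =
  [   1.00    -0.35]
  [  -0.40     0.80]
det(I−A) = (1.00)(0.80) − (-0.35)(-0.40) = 0.6600
adj(I−A) = [[0.80, 0.35], [0.40, 1.00]]
(I − A)⁻¹ = adj(I−A) / det(I−A) ≈
  [   1.2121     0.5303]
  [   0.6061     1.5152]
The output multiplier for sector j is the column-j sum of the Leontief inverse (I − A)⁻¹ = adj(I−A) / det(I−A).
Column A of adj(I−A): (0.35, 1.00); det(I−A) = 0.6600.
m_A = (0.35 + 1.00) / 0.6600 = 1.35 / 0.6600 ≈ 2.045.

m_A = 2.045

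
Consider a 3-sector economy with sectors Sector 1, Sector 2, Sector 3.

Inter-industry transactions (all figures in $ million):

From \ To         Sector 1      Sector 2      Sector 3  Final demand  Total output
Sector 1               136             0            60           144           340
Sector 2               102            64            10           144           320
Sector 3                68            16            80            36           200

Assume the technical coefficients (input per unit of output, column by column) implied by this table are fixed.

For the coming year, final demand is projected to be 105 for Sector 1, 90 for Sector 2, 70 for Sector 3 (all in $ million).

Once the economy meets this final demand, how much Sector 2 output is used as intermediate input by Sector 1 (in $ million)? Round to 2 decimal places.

z_21 = 87.55

Technical coefficients a_ij = z_ij / X_j:
  a_11 = 136/340 = 0.40, a_21 = 102/340 = 0.30, a_31 = 68/340 = 0.20
  a_12 = 0/320 = 0.00, a_22 = 64/320 = 0.20, a_32 = 16/320 = 0.05
  a_13 = 60/200 = 0.30, a_23 = 10/200 = 0.05, a_33 = 80/200 = 0.40
I − A =
  [   0.60     0.00    -0.30]
  [  -0.30     0.80    -0.05]
  [  -0.20    -0.05     0.60]
Cofactors of I−A, C_ij = (−1)^(i+j)·(minor ij) (rows/columns in the sector order above):
  C_11 = (0.80)(0.60) − (-0.05)(-0.05) = 0.4775
  C_12 = −[(-0.30)(0.60) − (-0.05)(-0.20)] = 0.1900
  C_13 = (-0.30)(-0.05) − (0.80)(-0.20) = 0.1750
  C_21 = −[(0.00)(0.60) − (-0.30)(-0.05)] = 0.0150
  C_22 = (0.60)(0.60) − (-0.30)(-0.20) = 0.3000
  C_23 = −[(0.60)(-0.05) − (0.00)(-0.20)] = 0.0300
  C_31 = (0.00)(-0.05) − (-0.30)(0.80) = 0.2400
  C_32 = −[(0.60)(-0.05) − (-0.30)(-0.30)] = 0.1200
  C_33 = (0.60)(0.80) − (0.00)(-0.30) = 0.4800
det(I−A) = Σ_j (I−A)_1j·C_1j = (0.60)(0.4775) + (0.00)(0.1900) + (-0.30)(0.1750) = 0.2340
adj(I−A) = Cᵀ =
  [ 0.4775   0.0150   0.2400]
  [ 0.1900   0.3000   0.1200]
  [ 0.1750   0.0300   0.4800]
(I − A)⁻¹ = adj(I−A) / det(I−A) ≈
  [   2.0406     0.0641     1.0256]
  [   0.8120     1.2821     0.5128]
  [   0.7479     0.1282     2.0513]
First solve x = (I − A)⁻¹ d = adj(I−A)·d / det(I−A); in particular x_1 = (0.4775·105 + 0.0150·90 + 0.2400·70) / 0.2340 = 68.2875 / 0.2340 ≈ 291.8269.
Intermediate flow from 2 to 1: z_21 = a_21 · x_1 = 0.30 × 68.2875 / 0.2340 = 20.48625 / 0.2340 ≈ 87.55.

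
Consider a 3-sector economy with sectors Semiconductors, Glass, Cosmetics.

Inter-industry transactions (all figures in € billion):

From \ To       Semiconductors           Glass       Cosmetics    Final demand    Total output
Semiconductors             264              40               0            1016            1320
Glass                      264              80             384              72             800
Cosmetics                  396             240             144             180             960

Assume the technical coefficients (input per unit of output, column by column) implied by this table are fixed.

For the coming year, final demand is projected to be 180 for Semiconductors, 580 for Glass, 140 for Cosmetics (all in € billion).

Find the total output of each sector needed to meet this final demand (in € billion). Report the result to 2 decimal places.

x_S = 286.24, x_G = 979.86, x_C = 611.57

Technical coefficients a_ij = z_ij / X_j:
  a_SS = 264/1320 = 0.20, a_GS = 264/1320 = 0.20, a_CS = 396/1320 = 0.30
  a_SG = 40/800 = 0.05, a_GG = 80/800 = 0.10, a_CG = 240/800 = 0.30
  a_SC = 0/960 = 0.00, a_GC = 384/960 = 0.40, a_CC = 144/960 = 0.15
I − A =
  [   0.80    -0.05     0.00]
  [  -0.20     0.90    -0.40]
  [  -0.30    -0.30     0.85]
Cofactors of I−A, C_ij = (−1)^(i+j)·(minor ij) (rows/columns in the sector order above):
  C_11 = (0.90)(0.85) − (-0.40)(-0.30) = 0.6450
  C_12 = −[(-0.20)(0.85) − (-0.40)(-0.30)] = 0.2900
  C_13 = (-0.20)(-0.30) − (0.90)(-0.30) = 0.3300
  C_21 = −[(-0.05)(0.85) − (0.00)(-0.30)] = 0.0425
  C_22 = (0.80)(0.85) − (0.00)(-0.30) = 0.6800
  C_23 = −[(0.80)(-0.30) − (-0.05)(-0.30)] = 0.2550
  C_31 = (-0.05)(-0.40) − (0.00)(0.90) = 0.0200
  C_32 = −[(0.80)(-0.40) − (0.00)(-0.20)] = 0.3200
  C_33 = (0.80)(0.90) − (-0.05)(-0.20) = 0.7100
det(I−A) = Σ_j (I−A)_1j·C_1j = (0.80)(0.6450) + (-0.05)(0.2900) + (0.00)(0.3300) = 0.5015
adj(I−A) = Cᵀ =
  [ 0.6450   0.0425   0.0200]
  [ 0.2900   0.6800   0.3200]
  [ 0.3300   0.2550   0.7100]
(I − A)⁻¹ = adj(I−A) / det(I−A) ≈
  [   1.2861     0.0847     0.0399]
  [   0.5783     1.3559     0.6381]
  [   0.6580     0.5085     1.4158]
x = (I − A)⁻¹ d = adj(I−A)·d / det(I−A), with det(I−A) = 0.5015:
  x_S = (0.6450·180 + 0.0425·580 + 0.0200·140) / 0.5015 = 143.55 / 0.5015 ≈ 286.24
  x_G = (0.2900·180 + 0.6800·580 + 0.3200·140) / 0.5015 = 491.40 / 0.5015 ≈ 979.86
  x_C = (0.3300·180 + 0.2550·580 + 0.7100·140) / 0.5015 = 306.70 / 0.5015 ≈ 611.57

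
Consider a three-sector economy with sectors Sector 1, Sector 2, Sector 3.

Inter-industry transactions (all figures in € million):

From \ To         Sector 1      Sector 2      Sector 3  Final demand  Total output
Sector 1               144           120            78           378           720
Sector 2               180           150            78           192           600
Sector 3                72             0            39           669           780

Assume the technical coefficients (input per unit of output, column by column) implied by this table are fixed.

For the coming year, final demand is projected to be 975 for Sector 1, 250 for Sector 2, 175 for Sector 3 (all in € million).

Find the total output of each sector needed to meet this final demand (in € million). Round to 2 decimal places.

x_1 = 1479.17, x_2 = 871.71, x_3 = 339.91

Technical coefficients a_ij = z_ij / X_j:
  a_11 = 144/720 = 0.20, a_21 = 180/720 = 0.25, a_31 = 72/720 = 0.10
  a_12 = 120/600 = 0.20, a_22 = 150/600 = 0.25, a_32 = 0/600 = 0.00
  a_13 = 78/780 = 0.10, a_23 = 78/780 = 0.10, a_33 = 39/780 = 0.05
I − A =
  [   0.80    -0.20    -0.10]
  [  -0.25     0.75    -0.10]
  [  -0.10     0.00     0.95]
Cofactors of I−A, C_ij = (−1)^(i+j)·(minor ij) (rows/columns in the sector order above):
  C_11 = (0.75)(0.95) − (-0.10)(0.00) = 0.7125
  C_12 = −[(-0.25)(0.95) − (-0.10)(-0.10)] = 0.2475
  C_13 = (-0.25)(0.00) − (0.75)(-0.10) = 0.0750
  C_21 = −[(-0.20)(0.95) − (-0.10)(0.00)] = 0.1900
  C_22 = (0.80)(0.95) − (-0.10)(-0.10) = 0.7500
  C_23 = −[(0.80)(0.00) − (-0.20)(-0.10)] = 0.0200
  C_31 = (-0.20)(-0.10) − (-0.10)(0.75) = 0.0950
  C_32 = −[(0.80)(-0.10) − (-0.10)(-0.25)] = 0.1050
  C_33 = (0.80)(0.75) − (-0.20)(-0.25) = 0.5500
det(I−A) = Σ_j (I−A)_1j·C_1j = (0.80)(0.7125) + (-0.20)(0.2475) + (-0.10)(0.0750) = 0.5130
adj(I−A) = Cᵀ =
  [ 0.7125   0.1900   0.0950]
  [ 0.2475   0.7500   0.1050]
  [ 0.0750   0.0200   0.5500]
(I − A)⁻¹ = adj(I−A) / det(I−A) ≈
  [   1.3889     0.3704     0.1852]
  [   0.4825     1.4620     0.2047]
  [   0.1462     0.0390     1.0721]
x = (I − A)⁻¹ d = adj(I−A)·d / det(I−A), with det(I−A) = 0.5130:
  x_1 = (0.7125·975 + 0.1900·250 + 0.0950·175) / 0.5130 = 758.8125 / 0.5130 ≈ 1479.17
  x_2 = (0.2475·975 + 0.7500·250 + 0.1050·175) / 0.5130 = 447.1875 / 0.5130 ≈ 871.71
  x_3 = (0.0750·975 + 0.0200·250 + 0.5500·175) / 0.5130 = 174.375 / 0.5130 ≈ 339.91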